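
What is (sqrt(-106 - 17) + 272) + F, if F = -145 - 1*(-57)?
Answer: 184 + I*sqrt(123) ≈ 184.0 + 11.091*I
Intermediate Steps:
F = -88 (F = -145 + 57 = -88)
(sqrt(-106 - 17) + 272) + F = (sqrt(-106 - 17) + 272) - 88 = (sqrt(-123) + 272) - 88 = (I*sqrt(123) + 272) - 88 = (272 + I*sqrt(123)) - 88 = 184 + I*sqrt(123)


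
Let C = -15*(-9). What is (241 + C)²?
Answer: 141376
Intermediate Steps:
C = 135
(241 + C)² = (241 + 135)² = 376² = 141376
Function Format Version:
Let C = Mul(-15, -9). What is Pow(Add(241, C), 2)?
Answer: 141376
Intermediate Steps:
C = 135
Pow(Add(241, C), 2) = Pow(Add(241, 135), 2) = Pow(376, 2) = 141376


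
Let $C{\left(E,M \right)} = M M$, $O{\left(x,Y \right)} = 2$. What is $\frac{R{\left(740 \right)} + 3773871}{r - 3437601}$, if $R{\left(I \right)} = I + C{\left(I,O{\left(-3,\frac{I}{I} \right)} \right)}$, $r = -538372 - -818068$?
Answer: $- \frac{251641}{210527} \approx -1.1953$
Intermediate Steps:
$C{\left(E,M \right)} = M^{2}$
$r = 279696$ ($r = -538372 + 818068 = 279696$)
$R{\left(I \right)} = 4 + I$ ($R{\left(I \right)} = I + 2^{2} = I + 4 = 4 + I$)
$\frac{R{\left(740 \right)} + 3773871}{r - 3437601} = \frac{\left(4 + 740\right) + 3773871}{279696 - 3437601} = \frac{744 + 3773871}{-3157905} = 3774615 \left(- \frac{1}{3157905}\right) = - \frac{251641}{210527}$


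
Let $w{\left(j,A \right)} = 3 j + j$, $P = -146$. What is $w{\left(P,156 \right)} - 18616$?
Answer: $-19200$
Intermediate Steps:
$w{\left(j,A \right)} = 4 j$
$w{\left(P,156 \right)} - 18616 = 4 \left(-146\right) - 18616 = -584 - 18616 = -19200$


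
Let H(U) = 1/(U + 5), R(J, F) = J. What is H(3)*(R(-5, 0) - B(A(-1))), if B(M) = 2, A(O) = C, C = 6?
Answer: -7/8 ≈ -0.87500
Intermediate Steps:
A(O) = 6
H(U) = 1/(5 + U)
H(3)*(R(-5, 0) - B(A(-1))) = (-5 - 1*2)/(5 + 3) = (-5 - 2)/8 = (⅛)*(-7) = -7/8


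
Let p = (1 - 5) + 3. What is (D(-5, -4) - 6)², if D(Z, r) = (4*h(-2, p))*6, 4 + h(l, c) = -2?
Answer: 22500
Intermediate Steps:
p = -1 (p = -4 + 3 = -1)
h(l, c) = -6 (h(l, c) = -4 - 2 = -6)
D(Z, r) = -144 (D(Z, r) = (4*(-6))*6 = -24*6 = -144)
(D(-5, -4) - 6)² = (-144 - 6)² = (-150)² = 22500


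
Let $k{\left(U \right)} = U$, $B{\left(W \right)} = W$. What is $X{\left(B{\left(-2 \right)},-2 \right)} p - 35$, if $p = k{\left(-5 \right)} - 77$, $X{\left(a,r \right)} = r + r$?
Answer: $293$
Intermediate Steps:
$X{\left(a,r \right)} = 2 r$
$p = -82$ ($p = -5 - 77 = -82$)
$X{\left(B{\left(-2 \right)},-2 \right)} p - 35 = 2 \left(-2\right) \left(-82\right) - 35 = \left(-4\right) \left(-82\right) - 35 = 328 - 35 = 293$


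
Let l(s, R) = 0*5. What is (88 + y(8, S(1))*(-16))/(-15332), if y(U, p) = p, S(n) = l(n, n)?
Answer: -22/3833 ≈ -0.0057396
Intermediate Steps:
l(s, R) = 0
S(n) = 0
(88 + y(8, S(1))*(-16))/(-15332) = (88 + 0*(-16))/(-15332) = (88 + 0)*(-1/15332) = 88*(-1/15332) = -22/3833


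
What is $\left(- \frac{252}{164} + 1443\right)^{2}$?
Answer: $\frac{3492810000}{1681} \approx 2.0778 \cdot 10^{6}$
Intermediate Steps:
$\left(- \frac{252}{164} + 1443\right)^{2} = \left(\left(-252\right) \frac{1}{164} + 1443\right)^{2} = \left(- \frac{63}{41} + 1443\right)^{2} = \left(\frac{59100}{41}\right)^{2} = \frac{3492810000}{1681}$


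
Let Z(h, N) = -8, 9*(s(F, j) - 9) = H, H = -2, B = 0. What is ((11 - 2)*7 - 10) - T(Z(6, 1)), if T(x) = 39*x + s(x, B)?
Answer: 3206/9 ≈ 356.22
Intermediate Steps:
s(F, j) = 79/9 (s(F, j) = 9 + (⅑)*(-2) = 9 - 2/9 = 79/9)
T(x) = 79/9 + 39*x (T(x) = 39*x + 79/9 = 79/9 + 39*x)
((11 - 2)*7 - 10) - T(Z(6, 1)) = ((11 - 2)*7 - 10) - (79/9 + 39*(-8)) = (9*7 - 10) - (79/9 - 312) = (63 - 10) - 1*(-2729/9) = 53 + 2729/9 = 3206/9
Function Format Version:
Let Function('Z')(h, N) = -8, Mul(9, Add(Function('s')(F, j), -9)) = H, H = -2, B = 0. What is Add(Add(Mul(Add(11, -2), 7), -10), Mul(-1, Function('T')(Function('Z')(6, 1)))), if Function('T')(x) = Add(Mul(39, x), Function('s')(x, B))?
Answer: Rational(3206, 9) ≈ 356.22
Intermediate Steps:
Function('s')(F, j) = Rational(79, 9) (Function('s')(F, j) = Add(9, Mul(Rational(1, 9), -2)) = Add(9, Rational(-2, 9)) = Rational(79, 9))
Function('T')(x) = Add(Rational(79, 9), Mul(39, x)) (Function('T')(x) = Add(Mul(39, x), Rational(79, 9)) = Add(Rational(79, 9), Mul(39, x)))
Add(Add(Mul(Add(11, -2), 7), -10), Mul(-1, Function('T')(Function('Z')(6, 1)))) = Add(Add(Mul(Add(11, -2), 7), -10), Mul(-1, Add(Rational(79, 9), Mul(39, -8)))) = Add(Add(Mul(9, 7), -10), Mul(-1, Add(Rational(79, 9), -312))) = Add(Add(63, -10), Mul(-1, Rational(-2729, 9))) = Add(53, Rational(2729, 9)) = Rational(3206, 9)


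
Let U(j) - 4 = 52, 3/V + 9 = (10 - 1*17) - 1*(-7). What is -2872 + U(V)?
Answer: -2816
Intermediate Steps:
V = -⅓ (V = 3/(-9 + ((10 - 1*17) - 1*(-7))) = 3/(-9 + ((10 - 17) + 7)) = 3/(-9 + (-7 + 7)) = 3/(-9 + 0) = 3/(-9) = 3*(-⅑) = -⅓ ≈ -0.33333)
U(j) = 56 (U(j) = 4 + 52 = 56)
-2872 + U(V) = -2872 + 56 = -2816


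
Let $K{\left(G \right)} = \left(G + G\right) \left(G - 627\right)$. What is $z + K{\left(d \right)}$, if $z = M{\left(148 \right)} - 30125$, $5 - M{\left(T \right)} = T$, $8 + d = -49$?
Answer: $47708$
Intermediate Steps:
$d = -57$ ($d = -8 - 49 = -57$)
$M{\left(T \right)} = 5 - T$
$z = -30268$ ($z = \left(5 - 148\right) - 30125 = -143 - 30125 = -30268$)
$K{\left(G \right)} = 2 G \left(-627 + G\right)$
$z + K{\left(d \right)} = -30268 + 2 \left(-57\right) \left(-627 - 57\right) = -30268 + 2 \left(-57\right) \left(-684\right) = -30268 + 77976 = 47708$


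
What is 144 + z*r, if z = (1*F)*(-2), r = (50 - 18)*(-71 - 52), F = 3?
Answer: 23760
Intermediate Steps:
r = -3936 (r = 32*(-123) = -3936)
z = -6 (z = (1*3)*(-2) = 3*(-2) = -6)
144 + z*r = 144 - 6*(-3936) = 144 + 23616 = 23760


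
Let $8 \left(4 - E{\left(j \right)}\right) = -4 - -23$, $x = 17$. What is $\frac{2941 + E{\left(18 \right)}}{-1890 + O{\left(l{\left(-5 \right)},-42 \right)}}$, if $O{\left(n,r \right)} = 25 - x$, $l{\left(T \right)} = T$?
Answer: $- \frac{23541}{15056} \approx -1.5636$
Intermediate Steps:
$E{\left(j \right)} = \frac{13}{8}$ ($E{\left(j \right)} = 4 - \frac{-4 - -23}{8} = 4 - \frac{-4 + 23}{8} = 4 - \frac{19}{8} = \frac{13}{8}$)
$O{\left(n,r \right)} = 8$ ($O{\left(n,r \right)} = 25 - 17 = 8$)
$\frac{2941 + E{\left(18 \right)}}{-1890 + O{\left(l{\left(-5 \right)},-42 \right)}} = \frac{2941 + \frac{13}{8}}{-1890 + 8} = \frac{23541}{8 \left(-1882\right)} = \frac{23541}{8} \left(- \frac{1}{1882}\right) = - \frac{23541}{15056}$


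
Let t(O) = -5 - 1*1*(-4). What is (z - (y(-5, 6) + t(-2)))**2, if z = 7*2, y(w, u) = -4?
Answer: 361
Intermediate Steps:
z = 14
t(O) = -1 (t(O) = -5 - 1*(-4) = -5 + 4 = -1)
(z - (y(-5, 6) + t(-2)))**2 = (14 - (-4 - 1))**2 = (14 - 1*(-5))**2 = (14 + 5)**2 = 19**2 = 361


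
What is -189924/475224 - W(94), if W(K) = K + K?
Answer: -7461003/39602 ≈ -188.40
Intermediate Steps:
W(K) = 2*K
-189924/475224 - W(94) = -189924/475224 - 2*94 = -189924*1/475224 - 1*188 = -15827/39602 - 188 = -7461003/39602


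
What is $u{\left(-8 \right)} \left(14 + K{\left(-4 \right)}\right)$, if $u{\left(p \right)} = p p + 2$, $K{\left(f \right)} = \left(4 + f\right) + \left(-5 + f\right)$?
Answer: $330$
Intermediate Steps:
$K{\left(f \right)} = -1 + 2 f$
$u{\left(p \right)} = 2 + p^{2}$ ($u{\left(p \right)} = p^{2} + 2 = 2 + p^{2}$)
$u{\left(-8 \right)} \left(14 + K{\left(-4 \right)}\right) = \left(2 + \left(-8\right)^{2}\right) \left(14 + \left(-1 + 2 \left(-4\right)\right)\right) = \left(2 + 64\right) \left(14 - 9\right) = 66 \left(14 - 9\right) = 66 \cdot 5 = 330$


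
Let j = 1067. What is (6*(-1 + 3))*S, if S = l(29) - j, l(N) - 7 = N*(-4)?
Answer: -14112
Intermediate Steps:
l(N) = 7 - 4*N (l(N) = 7 + N*(-4) = 7 - 4*N)
S = -1176 (S = (7 - 4*29) - 1*1067 = (7 - 116) - 1067 = -109 - 1067 = -1176)
(6*(-1 + 3))*S = (6*(-1 + 3))*(-1176) = (6*2)*(-1176) = 12*(-1176) = -14112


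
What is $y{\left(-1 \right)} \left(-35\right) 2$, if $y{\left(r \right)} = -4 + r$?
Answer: $350$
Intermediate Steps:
$y{\left(-1 \right)} \left(-35\right) 2 = \left(-4 - 1\right) \left(-35\right) 2 = \left(-5\right) \left(-35\right) 2 = 175 \cdot 2 = 350$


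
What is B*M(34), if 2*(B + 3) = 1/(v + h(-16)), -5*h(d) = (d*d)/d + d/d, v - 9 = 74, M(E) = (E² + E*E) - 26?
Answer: -588645/86 ≈ -6844.7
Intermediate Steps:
M(E) = -26 + 2*E² (M(E) = (E² + E²) - 26 = 2*E² - 26 = -26 + 2*E²)
v = 83 (v = 9 + 74 = 83)
h(d) = -⅕ - d/5 (h(d) = -((d*d)/d + d/d)/5 = -(d²/d + 1)/5 = -(d + 1)/5 = -(1 + d)/5 = -⅕ - d/5)
B = -515/172 (B = -3 + 1/(2*(83 + (-⅕ - ⅕*(-16)))) = -3 + 1/(2*(83 + (-⅕ + 16/5))) = -3 + 1/(2*(83 + 3)) = -3 + (½)/86 = -3 + (½)*(1/86) = -3 + 1/172 = -515/172 ≈ -2.9942)
B*M(34) = -515*(-26 + 2*34²)/172 = -515*(-26 + 2*1156)/172 = -515*(-26 + 2312)/172 = -515/172*2286 = -588645/86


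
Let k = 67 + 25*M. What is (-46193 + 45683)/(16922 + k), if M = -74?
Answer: -510/15139 ≈ -0.033688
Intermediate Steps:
k = -1783 (k = 67 + 25*(-74) = 67 - 1850 = -1783)
(-46193 + 45683)/(16922 + k) = (-46193 + 45683)/(16922 - 1783) = -510/15139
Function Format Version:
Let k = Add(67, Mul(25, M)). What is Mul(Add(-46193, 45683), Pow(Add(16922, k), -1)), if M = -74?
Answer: Rational(-510, 15139) ≈ -0.033688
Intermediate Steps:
k = -1783 (k = Add(67, Mul(25, -74)) = Add(67, -1850) = -1783)
Mul(Add(-46193, 45683), Pow(Add(16922, k), -1)) = Mul(Add(-46193, 45683), Pow(Add(16922, -1783), -1)) = Mul(-510, Pow(15139, -1)) = Mul(-510, Rational(1, 15139)) = Rational(-510, 15139)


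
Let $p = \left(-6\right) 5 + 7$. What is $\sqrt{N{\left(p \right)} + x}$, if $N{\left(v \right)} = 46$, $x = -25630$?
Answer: $4 i \sqrt{1599} \approx 159.95 i$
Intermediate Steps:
$p = -23$ ($p = -30 + 7 = -23$)
$\sqrt{N{\left(p \right)} + x} = \sqrt{46 - 25630} = \sqrt{-25584} = 4 i \sqrt{1599}$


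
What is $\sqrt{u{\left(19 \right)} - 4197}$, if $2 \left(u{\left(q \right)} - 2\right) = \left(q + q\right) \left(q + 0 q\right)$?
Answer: $3 i \sqrt{426} \approx 61.919 i$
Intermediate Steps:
$u{\left(q \right)} = 2 + q^{2}$ ($u{\left(q \right)} = 2 + \frac{\left(q + q\right) \left(q + 0 q\right)}{2} = 2 + \frac{2 q \left(q + 0\right)}{2} = 2 + \frac{2 q q}{2} = 2 + \frac{2 q^{2}}{2} = 2 + q^{2}$)
$\sqrt{u{\left(19 \right)} - 4197} = \sqrt{\left(2 + 19^{2}\right) - 4197} = \sqrt{\left(2 + 361\right) - 4197} = \sqrt{363 - 4197} = \sqrt{-3834} = 3 i \sqrt{426}$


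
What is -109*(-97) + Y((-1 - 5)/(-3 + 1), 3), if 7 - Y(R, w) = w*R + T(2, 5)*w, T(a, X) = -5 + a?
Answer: 10580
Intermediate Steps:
Y(R, w) = 7 + 3*w - R*w (Y(R, w) = 7 - (w*R + (-5 + 2)*w) = 7 - (R*w - 3*w) = 7 - (-3*w + R*w) = 7 + (3*w - R*w) = 7 + 3*w - R*w)
-109*(-97) + Y((-1 - 5)/(-3 + 1), 3) = -109*(-97) + (7 + 3*3 - 1*(-1 - 5)/(-3 + 1)*3) = 10573 + (7 + 9 - 1*(-6/(-2))*3) = 10573 + (7 + 9 - 1*(-6*(-½))*3) = 10573 + (7 + 9 - 1*3*3) = 10573 + (7 + 9 - 9) = 10573 + 7 = 10580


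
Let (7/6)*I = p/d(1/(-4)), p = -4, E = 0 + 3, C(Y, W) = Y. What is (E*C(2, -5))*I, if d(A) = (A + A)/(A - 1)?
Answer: -360/7 ≈ -51.429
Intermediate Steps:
E = 3
d(A) = 2*A/(-1 + A) (d(A) = (2*A)/(-1 + A) = 2*A/(-1 + A))
I = -60/7 (I = 6*(-4/(2/(-4*(-1 + 1/(-4)))))/7 = 6*(-4/(2*(-1/4)/(-1 - 1/4)))/7 = 6*(-4/(2*(-1/4)/(-5/4)))/7 = 6*(-4/(2*(-1/4)*(-4/5)))/7 = 6*(-4/2/5)/7 = 6*(-4*5/2)/7 = (6/7)*(-10) = -60/7 ≈ -8.5714)
(E*C(2, -5))*I = (3*2)*(-60/7) = 6*(-60/7) = -360/7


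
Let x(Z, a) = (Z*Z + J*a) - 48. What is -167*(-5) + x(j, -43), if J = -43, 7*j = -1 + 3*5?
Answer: 2640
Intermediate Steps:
j = 2 (j = (-1 + 3*5)/7 = (-1 + 15)/7 = (⅐)*14 = 2)
x(Z, a) = -48 + Z² - 43*a (x(Z, a) = (Z*Z - 43*a) - 48 = (Z² - 43*a) - 48 = -48 + Z² - 43*a)
-167*(-5) + x(j, -43) = -167*(-5) + (-48 + 2² - 43*(-43)) = 835 + (-48 + 4 + 1849) = 835 + 1805 = 2640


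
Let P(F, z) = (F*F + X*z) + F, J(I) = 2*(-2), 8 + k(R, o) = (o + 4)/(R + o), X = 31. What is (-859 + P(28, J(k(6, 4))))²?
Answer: 29241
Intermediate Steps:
k(R, o) = -8 + (4 + o)/(R + o) (k(R, o) = -8 + (o + 4)/(R + o) = -8 + (4 + o)/(R + o))
J(I) = -4
P(F, z) = F + F² + 31*z (P(F, z) = (F*F + 31*z) + F = (F² + 31*z) + F = F + F² + 31*z)
(-859 + P(28, J(k(6, 4))))² = (-859 + (28 + 28² + 31*(-4)))² = (-859 + (28 + 784 - 124))² = (-859 + 688)² = (-171)² = 29241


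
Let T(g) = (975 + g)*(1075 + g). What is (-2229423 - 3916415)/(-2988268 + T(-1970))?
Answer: 6145838/2097743 ≈ 2.9297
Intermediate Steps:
(-2229423 - 3916415)/(-2988268 + T(-1970)) = (-2229423 - 3916415)/(-2988268 + (1048125 + (-1970)**2 + 2050*(-1970))) = -6145838/(-2988268 + (1048125 + 3880900 - 4038500)) = -6145838/(-2988268 + 890525) = -6145838/(-2097743) = -6145838*(-1/2097743) = 6145838/2097743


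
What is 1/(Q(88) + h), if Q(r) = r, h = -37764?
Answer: -1/37676 ≈ -2.6542e-5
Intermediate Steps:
1/(Q(88) + h) = 1/(88 - 37764) = 1/(-37676) = -1/37676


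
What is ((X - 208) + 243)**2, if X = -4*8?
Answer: 9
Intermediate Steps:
X = -32
((X - 208) + 243)**2 = ((-32 - 208) + 243)**2 = (-240 + 243)**2 = 3**2 = 9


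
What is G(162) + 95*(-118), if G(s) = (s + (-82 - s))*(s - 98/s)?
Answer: -1979996/81 ≈ -24444.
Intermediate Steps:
G(s) = -82*s + 8036/s (G(s) = -82*(s - 98/s) = -82*s + 8036/s)
G(162) + 95*(-118) = (-82*162 + 8036/162) + 95*(-118) = (-13284 + 8036*(1/162)) - 11210 = (-13284 + 4018/81) - 11210 = -1071986/81 - 11210 = -1979996/81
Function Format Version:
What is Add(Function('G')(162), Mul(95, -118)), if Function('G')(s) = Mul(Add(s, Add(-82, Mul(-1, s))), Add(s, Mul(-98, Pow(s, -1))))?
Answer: Rational(-1979996, 81) ≈ -24444.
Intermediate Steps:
Function('G')(s) = Add(Mul(-82, s), Mul(8036, Pow(s, -1))) (Function('G')(s) = Mul(-82, Add(s, Mul(-98, Pow(s, -1)))) = Add(Mul(-82, s), Mul(8036, Pow(s, -1))))
Add(Function('G')(162), Mul(95, -118)) = Add(Add(Mul(-82, 162), Mul(8036, Pow(162, -1))), Mul(95, -118)) = Add(Add(-13284, Mul(8036, Rational(1, 162))), -11210) = Add(Add(-13284, Rational(4018, 81)), -11210) = Add(Rational(-1071986, 81), -11210) = Rational(-1979996, 81)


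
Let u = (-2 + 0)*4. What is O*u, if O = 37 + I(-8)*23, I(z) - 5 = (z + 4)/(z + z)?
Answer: -1262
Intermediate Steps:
I(z) = 5 + (4 + z)/(2*z) (I(z) = 5 + (z + 4)/(z + z) = 5 + (4 + z)/((2*z)) = 5 + (4 + z)*(1/(2*z)) = 5 + (4 + z)/(2*z))
O = 631/4 (O = 37 + (11/2 + 2/(-8))*23 = 37 + (11/2 + 2*(-1/8))*23 = 37 + (11/2 - 1/4)*23 = 37 + (21/4)*23 = 37 + 483/4 = 631/4 ≈ 157.75)
u = -8 (u = -2*4 = -8)
O*u = (631/4)*(-8) = -1262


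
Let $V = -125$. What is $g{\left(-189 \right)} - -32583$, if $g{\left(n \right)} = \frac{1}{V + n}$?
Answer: $\frac{10231061}{314} \approx 32583.0$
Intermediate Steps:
$g{\left(n \right)} = \frac{1}{-125 + n}$
$g{\left(-189 \right)} - -32583 = \frac{1}{-125 - 189} - -32583 = \frac{1}{-314} + 32583 = - \frac{1}{314} + 32583 = \frac{10231061}{314}$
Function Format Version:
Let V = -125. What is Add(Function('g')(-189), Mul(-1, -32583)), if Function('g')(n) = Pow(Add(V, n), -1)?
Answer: Rational(10231061, 314) ≈ 32583.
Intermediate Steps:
Function('g')(n) = Pow(Add(-125, n), -1)
Add(Function('g')(-189), Mul(-1, -32583)) = Add(Pow(Add(-125, -189), -1), Mul(-1, -32583)) = Add(Pow(-314, -1), 32583) = Add(Rational(-1, 314), 32583) = Rational(10231061, 314)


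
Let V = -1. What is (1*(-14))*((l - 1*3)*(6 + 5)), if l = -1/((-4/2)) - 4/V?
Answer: -231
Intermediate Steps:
l = 9/2 (l = -1/((-4/2)) - 4/(-1) = -1/((-4*½)) - 4*(-1) = -1/(-2) + 4 = -1*(-½) + 4 = ½ + 4 = 9/2 ≈ 4.5000)
(1*(-14))*((l - 1*3)*(6 + 5)) = (1*(-14))*((9/2 - 1*3)*(6 + 5)) = -14*(9/2 - 3)*11 = -21*11 = -14*33/2 = -231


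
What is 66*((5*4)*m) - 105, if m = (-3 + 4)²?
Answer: 1215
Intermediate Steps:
m = 1 (m = 1² = 1)
66*((5*4)*m) - 105 = 66*((5*4)*1) - 105 = 66*(20*1) - 105 = 66*20 - 105 = 1320 - 105 = 1215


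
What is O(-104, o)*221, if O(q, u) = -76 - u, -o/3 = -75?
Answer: -66521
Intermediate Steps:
o = 225 (o = -3*(-75) = 225)
O(-104, o)*221 = (-76 - 1*225)*221 = (-76 - 225)*221 = -301*221 = -66521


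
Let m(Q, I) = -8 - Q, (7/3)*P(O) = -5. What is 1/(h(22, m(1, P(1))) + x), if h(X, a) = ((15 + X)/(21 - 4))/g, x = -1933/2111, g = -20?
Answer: -717740/735327 ≈ -0.97608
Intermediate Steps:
P(O) = -15/7 (P(O) = (3/7)*(-5) = -15/7)
x = -1933/2111 (x = -1933*1/2111 = -1933/2111 ≈ -0.91568)
h(X, a) = -3/68 - X/340 (h(X, a) = ((15 + X)/(21 - 4))/(-20) = ((15 + X)/17)*(-1/20) = ((15 + X)*(1/17))*(-1/20) = (15/17 + X/17)*(-1/20) = -3/68 - X/340)
1/(h(22, m(1, P(1))) + x) = 1/((-3/68 - 1/340*22) - 1933/2111) = 1/((-3/68 - 11/170) - 1933/2111) = 1/(-37/340 - 1933/2111) = 1/(-735327/717740) = -717740/735327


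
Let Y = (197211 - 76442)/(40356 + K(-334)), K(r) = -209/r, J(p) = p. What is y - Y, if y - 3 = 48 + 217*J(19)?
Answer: 56221480816/13479113 ≈ 4171.0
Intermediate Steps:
y = 4174 (y = 3 + (48 + 217*19) = 3 + (48 + 4123) = 3 + 4171 = 4174)
Y = 40336846/13479113 (Y = (197211 - 76442)/(40356 - 209/(-334)) = 120769/(40356 - 209*(-1/334)) = 120769/(40356 + 209/334) = 120769/(13479113/334) = 120769*(334/13479113) = 40336846/13479113 ≈ 2.9925)
y - Y = 4174 - 1*40336846/13479113 = 4174 - 40336846/13479113 = 56221480816/13479113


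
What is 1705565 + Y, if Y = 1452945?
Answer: 3158510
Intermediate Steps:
1705565 + Y = 1705565 + 1452945 = 3158510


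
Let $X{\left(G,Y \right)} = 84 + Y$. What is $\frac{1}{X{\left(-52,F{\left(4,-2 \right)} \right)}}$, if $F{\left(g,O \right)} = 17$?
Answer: $\frac{1}{101} \approx 0.009901$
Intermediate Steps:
$\frac{1}{X{\left(-52,F{\left(4,-2 \right)} \right)}} = \frac{1}{84 + 17} = \frac{1}{101}$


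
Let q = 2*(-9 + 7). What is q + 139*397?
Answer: 55179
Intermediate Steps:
q = -4 (q = 2*(-2) = -4)
q + 139*397 = -4 + 139*397 = -4 + 55183 = 55179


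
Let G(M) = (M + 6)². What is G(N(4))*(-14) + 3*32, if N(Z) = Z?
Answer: -1304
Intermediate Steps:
G(M) = (6 + M)²
G(N(4))*(-14) + 3*32 = (6 + 4)²*(-14) + 3*32 = 10²*(-14) + 96 = 100*(-14) + 96 = -1400 + 96 = -1304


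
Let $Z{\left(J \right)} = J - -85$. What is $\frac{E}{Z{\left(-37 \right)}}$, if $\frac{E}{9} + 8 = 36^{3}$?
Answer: $\frac{17493}{2} \approx 8746.5$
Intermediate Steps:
$E = 419832$ ($E = -72 + 9 \cdot 36^{3} = -72 + 9 \cdot 46656 = -72 + 419904 = 419832$)
$Z{\left(J \right)} = 85 + J$ ($Z{\left(J \right)} = J + 85 = 85 + J$)
$\frac{E}{Z{\left(-37 \right)}} = \frac{419832}{85 - 37} = \frac{419832}{48} = 419832 \cdot \frac{1}{48} = \frac{17493}{2}$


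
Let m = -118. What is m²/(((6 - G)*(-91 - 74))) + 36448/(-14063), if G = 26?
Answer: 18883703/11601975 ≈ 1.6276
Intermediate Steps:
m²/(((6 - G)*(-91 - 74))) + 36448/(-14063) = (-118)²/(((6 - 1*26)*(-91 - 74))) + 36448/(-14063) = 13924/(((6 - 26)*(-165))) + 36448*(-1/14063) = 13924/((-20*(-165))) - 36448/14063 = 13924/3300 - 36448/14063 = 13924*(1/3300) - 36448/14063 = 3481/825 - 36448/14063 = 18883703/11601975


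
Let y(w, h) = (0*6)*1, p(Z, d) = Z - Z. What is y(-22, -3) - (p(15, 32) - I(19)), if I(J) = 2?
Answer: 2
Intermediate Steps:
p(Z, d) = 0
y(w, h) = 0 (y(w, h) = 0*1 = 0)
y(-22, -3) - (p(15, 32) - I(19)) = 0 - (0 - 1*2) = 0 - (0 - 2) = 0 - 1*(-2) = 0 + 2 = 2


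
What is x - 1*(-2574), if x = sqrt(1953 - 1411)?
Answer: 2574 + sqrt(542) ≈ 2597.3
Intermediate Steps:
x = sqrt(542) ≈ 23.281
x - 1*(-2574) = sqrt(542) - 1*(-2574) = sqrt(542) + 2574 = 2574 + sqrt(542)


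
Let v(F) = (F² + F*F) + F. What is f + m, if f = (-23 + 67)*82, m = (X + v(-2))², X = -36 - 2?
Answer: 4632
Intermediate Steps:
v(F) = F + 2*F² (v(F) = (F² + F²) + F = 2*F² + F = F + 2*F²)
X = -38
m = 1024 (m = (-38 - 2*(1 + 2*(-2)))² = (-38 - 2*(1 - 4))² = (-38 - 2*(-3))² = (-38 + 6)² = (-32)² = 1024)
f = 3608 (f = 44*82 = 3608)
f + m = 3608 + 1024 = 4632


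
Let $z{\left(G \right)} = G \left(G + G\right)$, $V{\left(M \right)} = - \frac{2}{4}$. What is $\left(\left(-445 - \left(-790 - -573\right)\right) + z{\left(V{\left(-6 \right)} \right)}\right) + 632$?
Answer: $\frac{809}{2} \approx 404.5$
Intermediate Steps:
$V{\left(M \right)} = - \frac{1}{2}$ ($V{\left(M \right)} = \left(-2\right) \frac{1}{4} = - \frac{1}{2}$)
$z{\left(G \right)} = 2 G^{2}$ ($z{\left(G \right)} = G 2 G = 2 G^{2}$)
$\left(\left(-445 - \left(-790 - -573\right)\right) + z{\left(V{\left(-6 \right)} \right)}\right) + 632 = \left(\left(-445 - \left(-790 - -573\right)\right) + 2 \left(- \frac{1}{2}\right)^{2}\right) + 632 = \left(\left(-445 - \left(-790 + 573\right)\right) + 2 \cdot \frac{1}{4}\right) + 632 = \left(\left(-445 - -217\right) + \frac{1}{2}\right) + 632 = \left(\left(-445 + 217\right) + \frac{1}{2}\right) + 632 = \left(-228 + \frac{1}{2}\right) + 632 = - \frac{455}{2} + 632 = \frac{809}{2}$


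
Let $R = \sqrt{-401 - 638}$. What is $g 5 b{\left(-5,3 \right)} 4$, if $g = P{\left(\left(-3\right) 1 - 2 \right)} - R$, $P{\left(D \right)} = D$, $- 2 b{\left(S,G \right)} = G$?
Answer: $150 + 30 i \sqrt{1039} \approx 150.0 + 967.01 i$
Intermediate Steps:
$b{\left(S,G \right)} = - \frac{G}{2}$
$R = i \sqrt{1039}$ ($R = \sqrt{-1039} = i \sqrt{1039} \approx 32.234 i$)
$g = -5 - i \sqrt{1039}$ ($g = \left(\left(-3\right) 1 - 2\right) - i \sqrt{1039} = \left(-3 - 2\right) - i \sqrt{1039} = -5 - i \sqrt{1039} \approx -5.0 - 32.234 i$)
$g 5 b{\left(-5,3 \right)} 4 = \left(-5 - i \sqrt{1039}\right) 5 \left(\left(- \frac{1}{2}\right) 3\right) 4 = \left(-5 - i \sqrt{1039}\right) 5 \left(- \frac{3}{2}\right) 4 = \left(-5 - i \sqrt{1039}\right) \left(\left(- \frac{15}{2}\right) 4\right) = \left(-5 - i \sqrt{1039}\right) \left(-30\right) = 150 + 30 i \sqrt{1039}$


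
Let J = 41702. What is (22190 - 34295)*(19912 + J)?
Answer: -745837470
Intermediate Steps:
(22190 - 34295)*(19912 + J) = (22190 - 34295)*(19912 + 41702) = -12105*61614 = -745837470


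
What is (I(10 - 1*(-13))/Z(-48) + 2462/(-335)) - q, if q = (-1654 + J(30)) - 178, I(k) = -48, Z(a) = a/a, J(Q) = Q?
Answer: 585128/335 ≈ 1746.7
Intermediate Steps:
Z(a) = 1
q = -1802 (q = (-1654 + 30) - 178 = -1624 - 178 = -1802)
(I(10 - 1*(-13))/Z(-48) + 2462/(-335)) - q = (-48/1 + 2462/(-335)) - 1*(-1802) = (-48*1 + 2462*(-1/335)) + 1802 = (-48 - 2462/335) + 1802 = -18542/335 + 1802 = 585128/335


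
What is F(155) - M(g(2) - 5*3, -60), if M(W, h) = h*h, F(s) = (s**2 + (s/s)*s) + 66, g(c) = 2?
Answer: 20646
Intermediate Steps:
F(s) = 66 + s + s**2 (F(s) = (s**2 + 1*s) + 66 = (s**2 + s) + 66 = (s + s**2) + 66 = 66 + s + s**2)
M(W, h) = h**2
F(155) - M(g(2) - 5*3, -60) = (66 + 155 + 155**2) - 1*(-60)**2 = (66 + 155 + 24025) - 1*3600 = 24246 - 3600 = 20646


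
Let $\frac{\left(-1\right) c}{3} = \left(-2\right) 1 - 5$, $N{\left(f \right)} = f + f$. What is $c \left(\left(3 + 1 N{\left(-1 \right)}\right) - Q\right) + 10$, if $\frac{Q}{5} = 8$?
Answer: $-809$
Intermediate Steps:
$Q = 40$ ($Q = 5 \cdot 8 = 40$)
$N{\left(f \right)} = 2 f$
$c = 21$ ($c = - 3 \left(\left(-2\right) 1 - 5\right) = - 3 \left(-2 - 5\right) = \left(-3\right) \left(-7\right) = 21$)
$c \left(\left(3 + 1 N{\left(-1 \right)}\right) - Q\right) + 10 = 21 \left(\left(3 + 1 \cdot 2 \left(-1\right)\right) - 40\right) + 10 = 21 \left(\left(3 + 1 \left(-2\right)\right) - 40\right) + 10 = 21 \left(\left(3 - 2\right) - 40\right) + 10 = 21 \left(1 - 40\right) + 10 = 21 \left(-39\right) + 10 = -819 + 10 = -809$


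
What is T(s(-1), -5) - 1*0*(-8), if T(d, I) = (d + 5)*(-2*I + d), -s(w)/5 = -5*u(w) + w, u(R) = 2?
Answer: 3900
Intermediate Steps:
s(w) = 50 - 5*w (s(w) = -5*(-5*2 + w) = -5*(-10 + w) = 50 - 5*w)
T(d, I) = (5 + d)*(d - 2*I)
T(s(-1), -5) - 1*0*(-8) = ((50 - 5*(-1))² - 10*(-5) + 5*(50 - 5*(-1)) - 2*(-5)*(50 - 5*(-1))) - 1*0*(-8) = ((50 + 5)² + 50 + 5*(50 + 5) - 2*(-5)*(50 + 5)) + 0*(-8) = (55² + 50 + 5*55 - 2*(-5)*55) + 0 = (3025 + 50 + 275 + 550) + 0 = 3900 + 0 = 3900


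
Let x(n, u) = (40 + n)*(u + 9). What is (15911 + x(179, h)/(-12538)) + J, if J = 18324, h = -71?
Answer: 214626004/6269 ≈ 34236.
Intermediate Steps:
x(n, u) = (9 + u)*(40 + n) (x(n, u) = (40 + n)*(9 + u) = (9 + u)*(40 + n))
(15911 + x(179, h)/(-12538)) + J = (15911 + (360 + 9*179 + 40*(-71) + 179*(-71))/(-12538)) + 18324 = (15911 + (360 + 1611 - 2840 - 12709)*(-1/12538)) + 18324 = (15911 - 13578*(-1/12538)) + 18324 = (15911 + 6789/6269) + 18324 = 99752848/6269 + 18324 = 214626004/6269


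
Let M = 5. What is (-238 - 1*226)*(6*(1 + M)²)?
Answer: -100224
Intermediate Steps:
(-238 - 1*226)*(6*(1 + M)²) = (-238 - 1*226)*(6*(1 + 5)²) = (-238 - 226)*(6*6²) = -2784*36 = -464*216 = -100224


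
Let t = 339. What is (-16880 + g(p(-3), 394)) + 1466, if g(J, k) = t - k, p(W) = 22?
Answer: -15469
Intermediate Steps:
g(J, k) = 339 - k
(-16880 + g(p(-3), 394)) + 1466 = (-16880 + (339 - 1*394)) + 1466 = (-16880 + (339 - 394)) + 1466 = (-16880 - 55) + 1466 = -16935 + 1466 = -15469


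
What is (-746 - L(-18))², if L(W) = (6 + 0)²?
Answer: 611524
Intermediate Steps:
L(W) = 36 (L(W) = 6² = 36)
(-746 - L(-18))² = (-746 - 1*36)² = (-746 - 36)² = (-782)² = 611524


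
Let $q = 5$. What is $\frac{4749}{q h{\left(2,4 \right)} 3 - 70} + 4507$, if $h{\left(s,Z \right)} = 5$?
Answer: $\frac{27284}{5} \approx 5456.8$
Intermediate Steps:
$\frac{4749}{q h{\left(2,4 \right)} 3 - 70} + 4507 = \frac{4749}{5 \cdot 5 \cdot 3 - 70} + 4507 = \frac{4749}{25 \cdot 3 - 70} + 4507 = \frac{4749}{75 - 70} + 4507 = \frac{4749}{5} + 4507 = \frac{27284}{5}$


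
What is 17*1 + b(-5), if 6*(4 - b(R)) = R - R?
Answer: 21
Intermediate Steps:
b(R) = 4 (b(R) = 4 - (R - R)/6 = 4 - ⅙*0 = 4 + 0 = 4)
17*1 + b(-5) = 17*1 + 4 = 17 + 4 = 21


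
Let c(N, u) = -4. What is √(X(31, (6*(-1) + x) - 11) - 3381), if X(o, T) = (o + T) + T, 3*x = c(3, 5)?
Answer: 4*I*√1905/3 ≈ 58.195*I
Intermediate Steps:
x = -4/3 (x = (⅓)*(-4) = -4/3 ≈ -1.3333)
X(o, T) = o + 2*T (X(o, T) = (T + o) + T = o + 2*T)
√(X(31, (6*(-1) + x) - 11) - 3381) = √((31 + 2*((6*(-1) - 4/3) - 11)) - 3381) = √((31 + 2*((-6 - 4/3) - 11)) - 3381) = √((31 + 2*(-22/3 - 11)) - 3381) = √((31 + 2*(-55/3)) - 3381) = √((31 - 110/3) - 3381) = √(-17/3 - 3381) = √(-10160/3) = 4*I*√1905/3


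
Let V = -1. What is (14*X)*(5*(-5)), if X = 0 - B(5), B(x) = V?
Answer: -350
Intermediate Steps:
B(x) = -1
X = 1 (X = 0 - 1*(-1) = 0 + 1 = 1)
(14*X)*(5*(-5)) = (14*1)*(5*(-5)) = 14*(-25) = -350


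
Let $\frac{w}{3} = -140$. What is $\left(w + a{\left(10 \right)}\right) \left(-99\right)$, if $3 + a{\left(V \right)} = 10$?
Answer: $40887$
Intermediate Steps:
$w = -420$ ($w = 3 \left(-140\right) = -420$)
$a{\left(V \right)} = 7$ ($a{\left(V \right)} = -3 + 10 = 7$)
$\left(w + a{\left(10 \right)}\right) \left(-99\right) = \left(-420 + 7\right) \left(-99\right) = \left(-413\right) \left(-99\right) = 40887$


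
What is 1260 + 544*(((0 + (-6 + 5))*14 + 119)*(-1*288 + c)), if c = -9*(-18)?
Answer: -7195860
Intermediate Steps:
c = 162
1260 + 544*(((0 + (-6 + 5))*14 + 119)*(-1*288 + c)) = 1260 + 544*(((0 + (-6 + 5))*14 + 119)*(-1*288 + 162)) = 1260 + 544*(((0 - 1)*14 + 119)*(-288 + 162)) = 1260 + 544*((-1*14 + 119)*(-126)) = 1260 + 544*((-14 + 119)*(-126)) = 1260 + 544*(105*(-126)) = 1260 + 544*(-13230) = 1260 - 7197120 = -7195860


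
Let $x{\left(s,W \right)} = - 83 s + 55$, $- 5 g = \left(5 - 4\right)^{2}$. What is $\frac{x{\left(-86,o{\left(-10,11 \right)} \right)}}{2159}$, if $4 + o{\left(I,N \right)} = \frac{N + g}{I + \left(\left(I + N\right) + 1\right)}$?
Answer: $\frac{7193}{2159} \approx 3.3316$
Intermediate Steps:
$g = - \frac{1}{5}$ ($g = - \frac{\left(5 - 4\right)^{2}}{5} = - \frac{1^{2}}{5} = \left(- \frac{1}{5}\right) 1 = - \frac{1}{5} \approx -0.2$)
$o{\left(I,N \right)} = -4 + \frac{- \frac{1}{5} + N}{1 + N + 2 I}$ ($o{\left(I,N \right)} = -4 + \frac{N - \frac{1}{5}}{I + \left(\left(I + N\right) + 1\right)} = -4 + \frac{- \frac{1}{5} + N}{I + \left(1 + I + N\right)} = -4 + \frac{- \frac{1}{5} + N}{1 + N + 2 I}$)
$x{\left(s,W \right)} = 55 - 83 s$
$\frac{x{\left(-86,o{\left(-10,11 \right)} \right)}}{2159} = \frac{55 - -7138}{2159} = \left(55 + 7138\right) \frac{1}{2159} = 7193 \cdot \frac{1}{2159} = \frac{7193}{2159}$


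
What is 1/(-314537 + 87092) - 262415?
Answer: -59684979676/227445 ≈ -2.6242e+5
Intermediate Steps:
1/(-314537 + 87092) - 262415 = 1/(-227445) - 262415 = -1/227445 - 262415 = -59684979676/227445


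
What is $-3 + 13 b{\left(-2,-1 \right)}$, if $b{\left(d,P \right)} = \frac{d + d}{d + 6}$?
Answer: $-16$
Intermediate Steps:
$b{\left(d,P \right)} = \frac{2 d}{6 + d}$
$-3 + 13 b{\left(-2,-1 \right)} = -3 + 13 \cdot 2 \left(-2\right) \frac{1}{6 - 2} = -3 + 13 \cdot 2 \left(-2\right) \frac{1}{4} = -3 + 13 \left(-1\right) = -3 - 13 = -16$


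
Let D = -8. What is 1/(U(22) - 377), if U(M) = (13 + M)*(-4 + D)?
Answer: -1/797 ≈ -0.0012547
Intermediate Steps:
U(M) = -156 - 12*M (U(M) = (13 + M)*(-4 - 8) = (13 + M)*(-12) = -156 - 12*M)
1/(U(22) - 377) = 1/((-156 - 12*22) - 377) = 1/((-156 - 264) - 377) = 1/(-420 - 377) = 1/(-797) = -1/797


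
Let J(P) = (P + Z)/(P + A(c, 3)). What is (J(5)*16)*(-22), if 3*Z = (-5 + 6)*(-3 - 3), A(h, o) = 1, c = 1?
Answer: -176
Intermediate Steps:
Z = -2 (Z = ((-5 + 6)*(-3 - 3))/3 = (1*(-6))/3 = (⅓)*(-6) = -2)
J(P) = (-2 + P)/(1 + P) (J(P) = (P - 2)/(P + 1) = (-2 + P)/(1 + P))
(J(5)*16)*(-22) = (((-2 + 5)/(1 + 5))*16)*(-22) = ((3/6)*16)*(-22) = (((⅙)*3)*16)*(-22) = ((½)*16)*(-22) = 8*(-22) = -176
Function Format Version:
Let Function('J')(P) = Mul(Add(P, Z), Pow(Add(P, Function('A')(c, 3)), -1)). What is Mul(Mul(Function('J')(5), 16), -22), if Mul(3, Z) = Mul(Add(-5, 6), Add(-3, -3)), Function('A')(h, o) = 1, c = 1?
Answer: -176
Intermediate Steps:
Z = -2 (Z = Mul(Rational(1, 3), Mul(Add(-5, 6), Add(-3, -3))) = Mul(Rational(1, 3), Mul(1, -6)) = Mul(Rational(1, 3), -6) = -2)
Function('J')(P) = Mul(Pow(Add(1, P), -1), Add(-2, P)) (Function('J')(P) = Mul(Add(P, -2), Pow(Add(P, 1), -1)) = Mul(Add(-2, P), Pow(Add(1, P), -1)) = Mul(Pow(Add(1, P), -1), Add(-2, P)))
Mul(Mul(Function('J')(5), 16), -22) = Mul(Mul(Mul(Pow(Add(1, 5), -1), Add(-2, 5)), 16), -22) = Mul(Mul(Mul(Pow(6, -1), 3), 16), -22) = Mul(Mul(Mul(Rational(1, 6), 3), 16), -22) = Mul(Mul(Rational(1, 2), 16), -22) = Mul(8, -22) = -176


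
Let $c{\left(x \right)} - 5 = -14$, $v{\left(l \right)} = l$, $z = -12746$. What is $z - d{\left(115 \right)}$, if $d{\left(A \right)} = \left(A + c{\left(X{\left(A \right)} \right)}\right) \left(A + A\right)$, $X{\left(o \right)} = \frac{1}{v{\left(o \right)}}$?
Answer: $-37126$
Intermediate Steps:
$X{\left(o \right)} = \frac{1}{o}$
$c{\left(x \right)} = -9$ ($c{\left(x \right)} = 5 - 14 = -9$)
$d{\left(A \right)} = 2 A \left(-9 + A\right)$ ($d{\left(A \right)} = \left(A - 9\right) \left(A + A\right) = \left(-9 + A\right) 2 A = 2 A \left(-9 + A\right)$)
$z - d{\left(115 \right)} = -12746 - 2 \cdot 115 \left(-9 + 115\right) = -12746 - 2 \cdot 115 \cdot 106 = -12746 - 24380 = -37126$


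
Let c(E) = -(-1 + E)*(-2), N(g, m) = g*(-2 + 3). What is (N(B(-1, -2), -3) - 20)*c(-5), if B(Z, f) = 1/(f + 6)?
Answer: 237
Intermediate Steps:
B(Z, f) = 1/(6 + f)
N(g, m) = g (N(g, m) = g*1 = g)
c(E) = -2 + 2*E (c(E) = -(2 - 2*E) = -2 + 2*E)
(N(B(-1, -2), -3) - 20)*c(-5) = (1/(6 - 2) - 20)*(-2 + 2*(-5)) = (1/4 - 20)*(-2 - 10) = (¼ - 20)*(-12) = -79/4*(-12) = 237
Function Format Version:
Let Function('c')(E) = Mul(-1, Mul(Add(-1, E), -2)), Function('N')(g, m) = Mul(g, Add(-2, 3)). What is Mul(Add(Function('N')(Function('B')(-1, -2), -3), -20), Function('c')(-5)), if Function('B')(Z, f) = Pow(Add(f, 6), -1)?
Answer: 237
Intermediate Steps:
Function('B')(Z, f) = Pow(Add(6, f), -1)
Function('N')(g, m) = g (Function('N')(g, m) = Mul(g, 1) = g)
Function('c')(E) = Add(-2, Mul(2, E)) (Function('c')(E) = Mul(-1, Add(2, Mul(-2, E))) = Add(-2, Mul(2, E)))
Mul(Add(Function('N')(Function('B')(-1, -2), -3), -20), Function('c')(-5)) = Mul(Add(Pow(Add(6, -2), -1), -20), Add(-2, Mul(2, -5))) = Mul(Add(Pow(4, -1), -20), Add(-2, -10)) = Mul(Add(Rational(1, 4), -20), -12) = Mul(Rational(-79, 4), -12) = 237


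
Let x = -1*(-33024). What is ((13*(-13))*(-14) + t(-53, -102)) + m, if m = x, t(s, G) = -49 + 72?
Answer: 35413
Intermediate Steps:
t(s, G) = 23
x = 33024
m = 33024
((13*(-13))*(-14) + t(-53, -102)) + m = ((13*(-13))*(-14) + 23) + 33024 = (-169*(-14) + 23) + 33024 = (2366 + 23) + 33024 = 2389 + 33024 = 35413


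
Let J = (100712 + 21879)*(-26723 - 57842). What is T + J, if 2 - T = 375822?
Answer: -10367283735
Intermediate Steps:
T = -375820 (T = 2 - 1*375822 = 2 - 375822 = -375820)
J = -10366907915 (J = 122591*(-84565) = -10366907915)
T + J = -375820 - 10366907915 = -10367283735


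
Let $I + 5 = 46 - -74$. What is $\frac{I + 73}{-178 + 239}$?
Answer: $\frac{188}{61} \approx 3.082$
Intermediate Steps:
$I = 115$ ($I = -5 + \left(46 - -74\right) = -5 + \left(46 + 74\right) = -5 + 120 = 115$)
$\frac{I + 73}{-178 + 239} = \frac{115 + 73}{-178 + 239} = \frac{188}{61}$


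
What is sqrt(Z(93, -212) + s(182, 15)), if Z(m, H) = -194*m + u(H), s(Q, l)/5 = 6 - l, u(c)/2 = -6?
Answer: 3*I*sqrt(2011) ≈ 134.53*I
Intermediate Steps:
u(c) = -12 (u(c) = 2*(-6) = -12)
s(Q, l) = 30 - 5*l (s(Q, l) = 5*(6 - l) = 30 - 5*l)
Z(m, H) = -12 - 194*m (Z(m, H) = -194*m - 12 = -12 - 194*m)
sqrt(Z(93, -212) + s(182, 15)) = sqrt((-12 - 194*93) + (30 - 5*15)) = sqrt((-12 - 18042) + (30 - 75)) = sqrt(-18054 - 45) = sqrt(-18099) = 3*I*sqrt(2011)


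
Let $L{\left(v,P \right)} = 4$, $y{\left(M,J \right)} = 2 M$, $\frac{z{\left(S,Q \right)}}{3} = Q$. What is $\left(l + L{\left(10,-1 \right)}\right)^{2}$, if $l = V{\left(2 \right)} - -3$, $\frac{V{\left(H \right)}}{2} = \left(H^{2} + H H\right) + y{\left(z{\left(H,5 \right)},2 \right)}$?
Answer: $6889$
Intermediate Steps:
$z{\left(S,Q \right)} = 3 Q$
$V{\left(H \right)} = 60 + 4 H^{2}$ ($V{\left(H \right)} = 2 \left(\left(H^{2} + H H\right) + 2 \cdot 3 \cdot 5\right) = 2 \left(\left(H^{2} + H^{2}\right) + 2 \cdot 15\right) = 2 \left(2 H^{2} + 30\right) = 2 \left(30 + 2 H^{2}\right) = 60 + 4 H^{2}$)
$l = 79$ ($l = \left(60 + 4 \cdot 2^{2}\right) - -3 = \left(60 + 4 \cdot 4\right) + 3 = \left(60 + 16\right) + 3 = 76 + 3 = 79$)
$\left(l + L{\left(10,-1 \right)}\right)^{2} = \left(79 + 4\right)^{2} = 83^{2} = 6889$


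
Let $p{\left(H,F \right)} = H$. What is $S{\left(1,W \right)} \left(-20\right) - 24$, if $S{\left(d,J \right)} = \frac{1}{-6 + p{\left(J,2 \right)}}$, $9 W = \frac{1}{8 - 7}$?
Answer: $- \frac{1092}{53} \approx -20.604$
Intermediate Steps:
$W = \frac{1}{9}$ ($W = \frac{1}{9 \left(8 - 7\right)} = \frac{1}{9 \cdot 1} = \frac{1}{9} \cdot 1 = \frac{1}{9} \approx 0.11111$)
$S{\left(d,J \right)} = \frac{1}{-6 + J}$
$S{\left(1,W \right)} \left(-20\right) - 24 = \frac{1}{-6 + \frac{1}{9}} \left(-20\right) - 24 = \frac{1}{- \frac{53}{9}} \left(-20\right) - 24 = \left(- \frac{9}{53}\right) \left(-20\right) - 24 = \frac{180}{53} - 24 = - \frac{1092}{53}$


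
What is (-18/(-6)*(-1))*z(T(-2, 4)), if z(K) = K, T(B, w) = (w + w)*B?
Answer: 48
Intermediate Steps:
T(B, w) = 2*B*w (T(B, w) = (2*w)*B = 2*B*w)
(-18/(-6)*(-1))*z(T(-2, 4)) = (-18/(-6)*(-1))*(2*(-2)*4) = (-18*(-⅙)*(-1))*(-16) = (3*(-1))*(-16) = -3*(-16) = 48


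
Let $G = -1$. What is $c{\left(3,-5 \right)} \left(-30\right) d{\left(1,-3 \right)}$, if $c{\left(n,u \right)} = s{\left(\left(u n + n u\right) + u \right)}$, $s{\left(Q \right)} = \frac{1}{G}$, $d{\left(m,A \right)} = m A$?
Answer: $-90$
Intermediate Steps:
$d{\left(m,A \right)} = A m$
$s{\left(Q \right)} = -1$ ($s{\left(Q \right)} = \frac{1}{-1} = -1$)
$c{\left(n,u \right)} = -1$
$c{\left(3,-5 \right)} \left(-30\right) d{\left(1,-3 \right)} = \left(-1\right) \left(-30\right) \left(\left(-3\right) 1\right) = 30 \left(-3\right) = -90$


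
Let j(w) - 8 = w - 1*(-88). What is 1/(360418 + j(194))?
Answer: 1/360708 ≈ 2.7723e-6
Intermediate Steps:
j(w) = 96 + w (j(w) = 8 + (w - 1*(-88)) = 8 + (w + 88) = 8 + (88 + w) = 96 + w)
1/(360418 + j(194)) = 1/(360418 + (96 + 194)) = 1/(360418 + 290) = 1/360708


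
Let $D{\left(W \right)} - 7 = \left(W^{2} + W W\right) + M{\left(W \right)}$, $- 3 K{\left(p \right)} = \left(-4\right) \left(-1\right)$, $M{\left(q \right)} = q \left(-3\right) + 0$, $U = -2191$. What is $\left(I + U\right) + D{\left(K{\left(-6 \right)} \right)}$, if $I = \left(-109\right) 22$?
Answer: $- \frac{41170}{9} \approx -4574.4$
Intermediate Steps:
$I = -2398$
$M{\left(q \right)} = - 3 q$ ($M{\left(q \right)} = - 3 q + 0 = - 3 q$)
$K{\left(p \right)} = - \frac{4}{3}$ ($K{\left(p \right)} = - \frac{\left(-4\right) \left(-1\right)}{3} = \left(- \frac{1}{3}\right) 4 = - \frac{4}{3}$)
$D{\left(W \right)} = 7 - 3 W + 2 W^{2}$ ($D{\left(W \right)} = 7 - \left(- W^{2} + 3 W - W W\right) = 7 - \left(- 2 W^{2} + 3 W\right) = 7 + \left(2 W^{2} - 3 W\right) = 7 + \left(- 3 W + 2 W^{2}\right) = 7 - 3 W + 2 W^{2}$)
$\left(I + U\right) + D{\left(K{\left(-6 \right)} \right)} = \left(-2398 - 2191\right) + \left(7 - -4 + 2 \left(- \frac{4}{3}\right)^{2}\right) = -4589 + \left(7 + 4 + 2 \cdot \frac{16}{9}\right) = -4589 + \left(7 + 4 + \frac{32}{9}\right) = -4589 + \frac{131}{9} = - \frac{41170}{9}$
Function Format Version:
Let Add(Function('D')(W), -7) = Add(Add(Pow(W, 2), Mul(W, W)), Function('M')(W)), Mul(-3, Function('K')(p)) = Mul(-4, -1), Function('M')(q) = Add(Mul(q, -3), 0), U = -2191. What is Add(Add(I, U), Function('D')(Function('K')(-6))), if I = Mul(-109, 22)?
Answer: Rational(-41170, 9) ≈ -4574.4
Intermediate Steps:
I = -2398
Function('M')(q) = Mul(-3, q) (Function('M')(q) = Add(Mul(-3, q), 0) = Mul(-3, q))
Function('K')(p) = Rational(-4, 3) (Function('K')(p) = Mul(Rational(-1, 3), Mul(-4, -1)) = Mul(Rational(-1, 3), 4) = Rational(-4, 3))
Function('D')(W) = Add(7, Mul(-3, W), Mul(2, Pow(W, 2))) (Function('D')(W) = Add(7, Add(Add(Pow(W, 2), Mul(W, W)), Mul(-3, W))) = Add(7, Add(Add(Pow(W, 2), Pow(W, 2)), Mul(-3, W))) = Add(7, Add(Mul(2, Pow(W, 2)), Mul(-3, W))) = Add(7, Add(Mul(-3, W), Mul(2, Pow(W, 2)))) = Add(7, Mul(-3, W), Mul(2, Pow(W, 2))))
Add(Add(I, U), Function('D')(Function('K')(-6))) = Add(Add(-2398, -2191), Add(7, Mul(-3, Rational(-4, 3)), Mul(2, Pow(Rational(-4, 3), 2)))) = Add(-4589, Add(7, 4, Mul(2, Rational(16, 9)))) = Add(-4589, Add(7, 4, Rational(32, 9))) = Add(-4589, Rational(131, 9)) = Rational(-41170, 9)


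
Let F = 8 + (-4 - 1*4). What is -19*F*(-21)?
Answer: 0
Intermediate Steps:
F = 0 (F = 8 + (-4 - 4) = 8 - 8 = 0)
-19*F*(-21) = -19*0*(-21) = 0*(-21) = 0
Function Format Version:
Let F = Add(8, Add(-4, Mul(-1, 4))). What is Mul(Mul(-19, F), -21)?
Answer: 0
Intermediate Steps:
F = 0 (F = Add(8, Add(-4, -4)) = Add(8, -8) = 0)
Mul(Mul(-19, F), -21) = Mul(Mul(-19, 0), -21) = Mul(0, -21) = 0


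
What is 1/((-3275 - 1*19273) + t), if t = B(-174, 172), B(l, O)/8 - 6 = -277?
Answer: -1/24716 ≈ -4.0460e-5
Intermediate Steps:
B(l, O) = -2168 (B(l, O) = 48 + 8*(-277) = 48 - 2216 = -2168)
t = -2168
1/((-3275 - 1*19273) + t) = 1/((-3275 - 1*19273) - 2168) = 1/((-3275 - 19273) - 2168) = 1/(-22548 - 2168) = 1/(-24716) = -1/24716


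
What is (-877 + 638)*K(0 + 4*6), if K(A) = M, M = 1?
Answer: -239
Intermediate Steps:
K(A) = 1
(-877 + 638)*K(0 + 4*6) = (-877 + 638)*1 = -239*1 = -239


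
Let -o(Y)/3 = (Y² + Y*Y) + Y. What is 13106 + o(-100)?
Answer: -46594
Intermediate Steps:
o(Y) = -6*Y² - 3*Y (o(Y) = -3*((Y² + Y*Y) + Y) = -3*((Y² + Y²) + Y) = -3*(2*Y² + Y) = -3*(Y + 2*Y²) = -6*Y² - 3*Y)
13106 + o(-100) = 13106 - 3*(-100)*(1 + 2*(-100)) = 13106 - 3*(-100)*(1 - 200) = 13106 - 3*(-100)*(-199) = 13106 - 59700 = -46594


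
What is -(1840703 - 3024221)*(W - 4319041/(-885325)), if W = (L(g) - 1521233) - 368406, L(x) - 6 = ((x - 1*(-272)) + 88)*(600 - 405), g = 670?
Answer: -252785494577638116/126475 ≈ -1.9987e+12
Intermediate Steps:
L(x) = 70206 + 195*x (L(x) = 6 + ((x - 1*(-272)) + 88)*(600 - 405) = 6 + ((x + 272) + 88)*195 = 6 + ((272 + x) + 88)*195 = 6 + (360 + x)*195 = 6 + (70200 + 195*x) = 70206 + 195*x)
W = -1688783 (W = ((70206 + 195*670) - 1521233) - 368406 = ((70206 + 130650) - 1521233) - 368406 = (200856 - 1521233) - 368406 = -1320377 - 368406 = -1688783)
-(1840703 - 3024221)*(W - 4319041/(-885325)) = -(1840703 - 3024221)*(-1688783 - 4319041/(-885325)) = -(-1183518)*(-1688783 - 4319041*(-1/885325)) = -(-1183518)*(-1688783 + 4319041/885325) = -(-1183518)*(-1495117490434)/885325 = -1*252785494577638116/126475 = -252785494577638116/126475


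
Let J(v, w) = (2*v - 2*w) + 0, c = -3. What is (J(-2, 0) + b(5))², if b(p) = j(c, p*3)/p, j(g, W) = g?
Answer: 529/25 ≈ 21.160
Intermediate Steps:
J(v, w) = -2*w + 2*v (J(v, w) = (-2*w + 2*v) + 0 = -2*w + 2*v)
b(p) = -3/p
(J(-2, 0) + b(5))² = ((-2*0 + 2*(-2)) - 3/5)² = ((0 - 4) - 3*⅕)² = (-4 - ⅗)² = (-23/5)² = 529/25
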